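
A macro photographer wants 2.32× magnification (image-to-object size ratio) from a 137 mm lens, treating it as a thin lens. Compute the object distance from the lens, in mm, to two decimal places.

With m = dᵢ/dₒ and 1/f = 1/dₒ + 1/dᵢ, substituting dᵢ = m·dₒ gives 1/f = (1 + 1/m)/dₒ, hence dₒ = f·(1 + 1/m).
dₒ = 137 × (1 + 1/2.32) = 137 × 1.43103 ≈ 196.052 mm.

196.05 mm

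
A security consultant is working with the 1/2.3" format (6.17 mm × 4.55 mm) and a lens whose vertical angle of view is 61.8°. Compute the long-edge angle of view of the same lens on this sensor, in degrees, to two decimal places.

From the vertical AOV: f = 4.55 / (2·tan(30.9°)) = 4.55 / 1.19698 ≈ 3.8012 mm.
Long-edge AOV = 2·arctan(6.17 / (2 × 3.8012)) = 2·arctan(0.81158) ≈ 78.1239°.

78.12°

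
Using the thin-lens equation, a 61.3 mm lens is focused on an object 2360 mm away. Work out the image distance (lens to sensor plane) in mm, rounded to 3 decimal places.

62.935 mm

1/dᵢ = 1/f − 1/dₒ = 1/61.3 − 1/2360 = 0.0158895 mm⁻¹.
dᵢ = 1/0.0158895 ≈ 62.9347 mm.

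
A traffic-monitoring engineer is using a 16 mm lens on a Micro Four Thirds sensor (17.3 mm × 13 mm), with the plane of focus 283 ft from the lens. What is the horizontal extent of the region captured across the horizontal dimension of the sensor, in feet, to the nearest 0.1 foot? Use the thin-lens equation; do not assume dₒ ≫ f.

dₒ: 283 ft × 304.8 mm/ft = 86258.40 mm.
Similar triangles through the lens centre give W/dₒ = w/dᵢ; with 1/f = 1/dₒ + 1/dᵢ this gives W = w·(dₒ − f)/f.
W = 17.3 mm × (86258.4 − 16) / 16 = 17.3 × 5390.1498 ≈ 93249.592 mm = 93249.592/304.8 ft = 305.937 ft.

305.9 ft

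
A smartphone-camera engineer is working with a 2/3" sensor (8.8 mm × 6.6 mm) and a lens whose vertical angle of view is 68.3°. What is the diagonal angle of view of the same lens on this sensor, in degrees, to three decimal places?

97.012°

From the vertical AOV: f = 6.6 / (2·tan(34.15°)) = 6.6 / 1.35665 ≈ 4.8649 mm.
Sensor diagonal = √(8.8² + 6.6²) = √121.0000 ≈ 11.0000 mm.
Diagonal AOV = 2·arctan(11.0000 / (2 × 4.8649)) = 2·arctan(1.13054) ≈ 97.0124°.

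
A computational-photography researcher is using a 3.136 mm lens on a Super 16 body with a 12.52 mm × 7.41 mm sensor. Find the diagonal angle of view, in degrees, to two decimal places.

133.36°

Sensor diagonal = √(12.52² + 7.41²) = √211.6585 ≈ 14.5485 mm.
Angle of view α = 2·arctan(d/2f) with d = 14.5485 mm and f = 3.136 mm.
d/2f = 2.31959; arctan(2.31959) ≈ 66.6786°, so α ≈ 133.3573°.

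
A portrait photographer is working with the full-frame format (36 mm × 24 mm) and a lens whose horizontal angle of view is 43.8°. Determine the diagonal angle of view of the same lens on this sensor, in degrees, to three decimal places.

51.574°

From the horizontal AOV: f = 36 / (2·tan(21.9°)) = 36 / 0.80399 ≈ 44.7764 mm.
Sensor diagonal = √(36² + 24²) = √1872.0000 ≈ 43.2666 mm.
Diagonal AOV = 2·arctan(43.2666 / (2 × 44.7764)) = 2·arctan(0.48314) ≈ 51.5742°.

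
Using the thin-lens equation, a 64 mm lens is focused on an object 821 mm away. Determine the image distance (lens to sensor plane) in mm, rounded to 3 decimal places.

69.411 mm

1/dᵢ = 1/f − 1/dₒ = 1/64 − 1/821 = 0.0144070 mm⁻¹.
dᵢ = 1/0.0144070 ≈ 69.4108 mm.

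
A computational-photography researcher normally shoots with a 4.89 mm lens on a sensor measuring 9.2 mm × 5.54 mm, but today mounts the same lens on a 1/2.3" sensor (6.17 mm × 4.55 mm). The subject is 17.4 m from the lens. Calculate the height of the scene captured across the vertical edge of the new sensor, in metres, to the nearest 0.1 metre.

The focal length stays 4.89 mm; the relevant sensor dimension is now h = 4.55 mm. Object distance dₒ = 17.4 m = 17400 mm.
Thin-lens field height W = h·(dₒ − f)/f = 4.55 × (17400 − 4.89)/4.89 ≈ 16185.634 mm = 16.1856 m.

16.2 m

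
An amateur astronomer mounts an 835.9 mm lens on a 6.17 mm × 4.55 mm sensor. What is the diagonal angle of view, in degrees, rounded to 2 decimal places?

0.53°

Sensor diagonal = √(6.17² + 4.55²) = √58.7714 ≈ 7.6663 mm.
Angle of view α = 2·arctan(d/2f) with d = 7.6663 mm and f = 835.9 mm.
d/2f = 0.00459; arctan(0.00459) ≈ 0.2627°, so α ≈ 0.5255°.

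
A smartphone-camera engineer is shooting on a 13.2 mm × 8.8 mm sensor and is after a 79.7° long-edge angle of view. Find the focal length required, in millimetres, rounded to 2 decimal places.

7.91 mm

From α = 2·arctan(w/2f) we get f = w / (2·tan(α/2)).
With w = 13.2 mm and α/2 = 39.85°, tan(α/2) ≈ 0.83465, so f ≈ 13.2 / 1.66930 ≈ 7.9075 mm.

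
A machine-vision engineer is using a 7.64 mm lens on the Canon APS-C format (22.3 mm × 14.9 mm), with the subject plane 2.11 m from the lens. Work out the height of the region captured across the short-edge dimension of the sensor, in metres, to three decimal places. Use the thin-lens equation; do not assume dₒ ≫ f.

4.100 m

dₒ: 2.11 m = 2110 mm.
Similar triangles through the lens centre give W/dₒ = h/dᵢ; with 1/f = 1/dₒ + 1/dᵢ this gives W = h·(dₒ − f)/f.
W = 14.9 mm × (2110 − 7.64) / 7.64 = 14.9 × 275.1780 ≈ 4100.152 mm = 4.10015 m.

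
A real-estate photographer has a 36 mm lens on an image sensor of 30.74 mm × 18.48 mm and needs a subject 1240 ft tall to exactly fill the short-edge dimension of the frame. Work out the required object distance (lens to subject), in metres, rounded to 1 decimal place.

736.3 m

W: 1240 ft × 304.8 mm/ft = 377951.99 mm.
Magnification m = h/W = dᵢ/dₒ; combined with 1/f = 1/dₒ + 1/dᵢ this gives dₒ = f·(1 + W/h).
dₒ = 36 mm × (1 + 377952/18.48) = 36 × 20452.9474 ≈ 736306.106 mm = 736.306 m.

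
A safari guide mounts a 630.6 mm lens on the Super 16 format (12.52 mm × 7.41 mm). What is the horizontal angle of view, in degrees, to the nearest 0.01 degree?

1.14°

Angle of view α = 2·arctan(w/2f) with w = 12.52 mm and f = 630.6 mm.
w/2f = 0.00993; arctan(0.00993) ≈ 0.5688°, so α ≈ 1.1375°.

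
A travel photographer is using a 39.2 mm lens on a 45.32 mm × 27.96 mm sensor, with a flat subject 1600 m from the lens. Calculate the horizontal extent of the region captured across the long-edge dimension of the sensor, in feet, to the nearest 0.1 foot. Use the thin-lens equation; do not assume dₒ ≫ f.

dₒ: 1600 m = 1.6e+06 mm.
Similar triangles through the lens centre give W/dₒ = w/dᵢ; with 1/f = 1/dₒ + 1/dᵢ this gives W = w·(dₒ − f)/f.
W = 45.32 mm × (1.6e+06 − 39.2) / 39.2 = 45.32 × 40815.3265 ≈ 1849750.598 mm = 1849750.598/304.8 ft = 6068.74 ft.

6068.7 ft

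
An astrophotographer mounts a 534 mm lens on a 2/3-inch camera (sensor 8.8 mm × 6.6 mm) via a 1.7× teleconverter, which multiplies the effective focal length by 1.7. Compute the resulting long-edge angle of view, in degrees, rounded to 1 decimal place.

0.6°

Effective focal length f = 534 × 1.7 = 907.8 mm.
α = 2·arctan(8.8 / (2 × 907.8)) = 2·arctan(0.00485) ≈ 0.5554°.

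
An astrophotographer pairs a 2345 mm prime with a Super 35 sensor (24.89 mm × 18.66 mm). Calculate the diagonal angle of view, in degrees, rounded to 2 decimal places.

Sensor diagonal = √(24.89² + 18.66²) = √967.7077 ≈ 31.1080 mm.
Angle of view α = 2·arctan(d/2f) with d = 31.1080 mm and f = 2345 mm.
d/2f = 0.00663; arctan(0.00663) ≈ 0.3800°, so α ≈ 0.7601°.

0.76°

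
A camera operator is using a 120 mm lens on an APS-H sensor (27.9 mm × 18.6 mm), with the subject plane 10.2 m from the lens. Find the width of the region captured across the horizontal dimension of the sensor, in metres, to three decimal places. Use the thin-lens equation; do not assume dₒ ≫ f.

2.344 m

dₒ: 10.2 m = 10200 mm.
Similar triangles through the lens centre give W/dₒ = w/dᵢ; with 1/f = 1/dₒ + 1/dᵢ this gives W = w·(dₒ − f)/f.
W = 27.9 mm × (10200 − 120) / 120 = 27.9 × 84.0000 ≈ 2343.600 mm = 2.3436 m.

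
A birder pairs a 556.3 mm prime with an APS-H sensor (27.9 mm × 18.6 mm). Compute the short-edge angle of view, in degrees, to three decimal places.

Angle of view α = 2·arctan(h/2f) with h = 18.6 mm and f = 556.3 mm.
h/2f = 0.01672; arctan(0.01672) ≈ 0.9578°, so α ≈ 1.9155°.

1.916°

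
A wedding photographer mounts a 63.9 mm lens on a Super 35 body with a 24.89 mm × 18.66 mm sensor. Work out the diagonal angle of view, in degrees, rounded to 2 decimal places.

Sensor diagonal = √(24.89² + 18.66²) = √967.7077 ≈ 31.1080 mm.
Angle of view α = 2·arctan(d/2f) with d = 31.1080 mm and f = 63.9 mm.
d/2f = 0.24341; arctan(0.24341) ≈ 13.6804°, so α ≈ 27.3608°.

27.36°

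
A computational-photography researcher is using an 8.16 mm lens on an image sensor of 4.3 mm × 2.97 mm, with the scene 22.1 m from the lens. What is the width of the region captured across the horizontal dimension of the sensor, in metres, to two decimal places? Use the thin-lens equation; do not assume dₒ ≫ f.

11.64 m

dₒ: 22.1 m = 22100 mm.
Similar triangles through the lens centre give W/dₒ = w/dᵢ; with 1/f = 1/dₒ + 1/dᵢ this gives W = w·(dₒ − f)/f.
W = 4.3 mm × (22100 − 8.16) / 8.16 = 4.3 × 2707.3333 ≈ 11641.533 mm = 11.6415 m.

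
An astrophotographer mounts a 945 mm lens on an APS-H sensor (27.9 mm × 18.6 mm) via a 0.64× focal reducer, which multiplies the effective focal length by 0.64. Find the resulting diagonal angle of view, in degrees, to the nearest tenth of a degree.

Effective focal length f = 945 × 0.64 = 604.8 mm.
Sensor diagonal = √(27.9² + 18.6²) = √1124.3700 ≈ 33.5316 mm.
α = 2·arctan(33.532 / (2 × 604.8)) = 2·arctan(0.02772) ≈ 3.1758°.

3.2°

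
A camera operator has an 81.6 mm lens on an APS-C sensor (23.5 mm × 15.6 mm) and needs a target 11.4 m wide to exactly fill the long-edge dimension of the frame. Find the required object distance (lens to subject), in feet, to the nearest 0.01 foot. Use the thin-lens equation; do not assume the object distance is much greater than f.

W: 11.4 m = 11400 mm.
Magnification m = w/W = dᵢ/dₒ; combined with 1/f = 1/dₒ + 1/dᵢ this gives dₒ = f·(1 + W/w).
dₒ = 81.6 mm × (1 + 11400/23.5) = 81.6 × 486.1064 ≈ 39666.281 mm = 39666.281/304.8 ft = 130.139 ft.

130.14 ft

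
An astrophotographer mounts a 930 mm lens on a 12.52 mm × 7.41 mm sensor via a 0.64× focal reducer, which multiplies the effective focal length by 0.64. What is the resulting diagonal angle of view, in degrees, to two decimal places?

1.40°

Effective focal length f = 930 × 0.64 = 595.2 mm.
Sensor diagonal = √(12.52² + 7.41²) = √211.6585 ≈ 14.5485 mm.
α = 2·arctan(14.548 / (2 × 595.2)) = 2·arctan(0.01222) ≈ 1.4004°.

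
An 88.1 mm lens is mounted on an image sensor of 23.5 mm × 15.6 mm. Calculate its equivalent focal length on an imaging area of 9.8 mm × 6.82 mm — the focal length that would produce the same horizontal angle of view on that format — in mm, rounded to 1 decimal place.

36.7 mm

Equal angle of view means equal width/f ratio, so f₂ = f₁ · (width₂/width₁) = 88.1 × 9.8/23.5.
f₂ = 88.1 × 0.41702 ≈ 36.740 mm.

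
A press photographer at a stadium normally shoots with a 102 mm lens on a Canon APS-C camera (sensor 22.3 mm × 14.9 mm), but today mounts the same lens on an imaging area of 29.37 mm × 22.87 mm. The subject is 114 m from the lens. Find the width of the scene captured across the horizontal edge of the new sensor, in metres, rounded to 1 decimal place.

32.8 m

The focal length stays 102 mm; the relevant sensor dimension is now w = 29.37 mm. Object distance dₒ = 114 m = 114000 mm.
Thin-lens field width W = w·(dₒ − f)/f = 29.37 × (114000 − 102)/102 ≈ 32795.924 mm = 32.7959 m.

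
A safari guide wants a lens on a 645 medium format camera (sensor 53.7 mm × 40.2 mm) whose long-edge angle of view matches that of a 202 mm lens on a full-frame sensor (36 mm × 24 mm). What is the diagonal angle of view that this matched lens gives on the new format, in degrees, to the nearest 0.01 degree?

12.70°

Equal long-edge AOV ⇒ f₂ = f₁ · 53.7/36 = 202 × 1.49167 ≈ 301.3167 mm.
Sensor diagonal = √(53.7² + 40.2²) = √4499.7300 ≈ 67.0800 mm.
Diagonal AOV on the new format = 2·arctan(67.0800 / (2 × 301.3167)) = 2·arctan(0.11131) ≈ 12.7031°.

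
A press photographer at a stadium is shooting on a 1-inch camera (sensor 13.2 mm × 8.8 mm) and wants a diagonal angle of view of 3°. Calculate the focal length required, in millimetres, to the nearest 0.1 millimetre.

302.9 mm

Sensor diagonal = √(13.2² + 8.8²) = √251.6800 ≈ 15.8644 mm.
From α = 2·arctan(d/2f) we get f = d / (2·tan(α/2)).
With d = 15.8644 mm and α/2 = 1.5°, tan(α/2) ≈ 0.02619, so f ≈ 15.8644 / 0.05237 ≈ 302.9190 mm.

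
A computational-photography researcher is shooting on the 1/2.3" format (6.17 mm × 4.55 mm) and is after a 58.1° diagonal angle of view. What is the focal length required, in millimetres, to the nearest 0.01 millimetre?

Sensor diagonal = √(6.17² + 4.55²) = √58.7714 ≈ 7.6663 mm.
From α = 2·arctan(d/2f) we get f = d / (2·tan(α/2)).
With d = 7.6663 mm and α/2 = 29.05°, tan(α/2) ≈ 0.55545, so f ≈ 7.6663 / 1.11090 ≈ 6.9009 mm.

6.90 mm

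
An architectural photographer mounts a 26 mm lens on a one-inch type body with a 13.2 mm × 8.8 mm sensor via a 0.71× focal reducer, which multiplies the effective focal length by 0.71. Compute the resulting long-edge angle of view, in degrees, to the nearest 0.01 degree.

39.35°

Effective focal length f = 26 × 0.71 = 18.46 mm.
α = 2·arctan(13.2 / (2 × 18.46)) = 2·arctan(0.35753) ≈ 39.3470°.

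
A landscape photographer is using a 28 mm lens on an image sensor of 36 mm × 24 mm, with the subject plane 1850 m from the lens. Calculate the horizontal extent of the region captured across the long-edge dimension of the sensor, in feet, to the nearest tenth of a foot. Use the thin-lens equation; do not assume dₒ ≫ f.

7803.6 ft

dₒ: 1850 m = 1.85e+06 mm.
Similar triangles through the lens centre give W/dₒ = w/dᵢ; with 1/f = 1/dₒ + 1/dᵢ this gives W = w·(dₒ − f)/f.
W = 36 mm × (1.85e+06 − 28) / 28 = 36 × 66070.4286 ≈ 2378535.429 mm = 2378535.429/304.8 ft = 7803.59 ft.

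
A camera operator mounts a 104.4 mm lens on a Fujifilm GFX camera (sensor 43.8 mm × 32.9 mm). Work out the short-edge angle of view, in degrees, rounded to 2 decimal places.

17.91°

Angle of view α = 2·arctan(h/2f) with h = 32.9 mm and f = 104.4 mm.
h/2f = 0.15757; arctan(0.15757) ≈ 8.9543°, so α ≈ 17.9086°.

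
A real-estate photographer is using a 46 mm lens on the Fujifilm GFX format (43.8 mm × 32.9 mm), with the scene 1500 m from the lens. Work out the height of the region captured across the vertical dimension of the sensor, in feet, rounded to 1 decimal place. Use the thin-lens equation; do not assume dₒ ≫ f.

dₒ: 1500 m = 1.5e+06 mm.
Similar triangles through the lens centre give W/dₒ = h/dᵢ; with 1/f = 1/dₒ + 1/dᵢ this gives W = h·(dₒ − f)/f.
W = 32.9 mm × (1.5e+06 − 46) / 46 = 32.9 × 32607.6957 ≈ 1072793.187 mm = 1072793.187/304.8 ft = 3519.66 ft.

3519.7 ft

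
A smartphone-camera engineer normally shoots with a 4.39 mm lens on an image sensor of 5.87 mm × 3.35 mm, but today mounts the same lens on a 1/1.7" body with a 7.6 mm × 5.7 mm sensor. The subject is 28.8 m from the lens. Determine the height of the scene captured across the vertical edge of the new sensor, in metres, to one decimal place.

37.4 m

The focal length stays 4.39 mm; the relevant sensor dimension is now h = 5.7 mm. Object distance dₒ = 28.8 m = 28800 mm.
Thin-lens field height W = h·(dₒ − f)/f = 5.7 × (28800 − 4.39)/4.39 ≈ 37388.377 mm = 37.3884 m.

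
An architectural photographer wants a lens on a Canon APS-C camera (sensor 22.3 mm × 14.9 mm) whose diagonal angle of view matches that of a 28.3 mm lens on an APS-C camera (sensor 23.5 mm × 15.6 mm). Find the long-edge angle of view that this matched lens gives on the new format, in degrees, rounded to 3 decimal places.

Sensor diagonal = √(23.5² + 15.6²) = √795.6100 ≈ 28.2066 mm.
Sensor diagonal = √(22.3² + 14.9²) = √719.3000 ≈ 26.8198 mm.
Equal diagonal AOV ⇒ f₂ = f₁ · 26.8198/28.2066 = 28.3 × 0.95083 ≈ 26.9086 mm.
Long-edge AOV on the new format = 2·arctan(22.3 / (2 × 26.9086)) = 2·arctan(0.41437) ≈ 45.0149°.

45.015°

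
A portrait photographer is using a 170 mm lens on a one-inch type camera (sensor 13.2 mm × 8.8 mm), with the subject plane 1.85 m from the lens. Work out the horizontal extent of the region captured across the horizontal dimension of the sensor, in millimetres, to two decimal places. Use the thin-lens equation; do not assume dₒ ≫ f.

130.45 mm

dₒ: 1.85 m = 1850 mm.
Similar triangles through the lens centre give W/dₒ = w/dᵢ; with 1/f = 1/dₒ + 1/dᵢ this gives W = w·(dₒ − f)/f.
W = 13.2 mm × (1850 − 170) / 170 = 13.2 × 9.8824 ≈ 130.447 mm.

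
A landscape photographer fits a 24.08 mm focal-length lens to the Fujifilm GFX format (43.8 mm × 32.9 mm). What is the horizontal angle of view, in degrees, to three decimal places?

84.571°

Angle of view α = 2·arctan(w/2f) with w = 43.8 mm and f = 24.08 mm.
w/2f = 0.90947; arctan(0.90947) ≈ 42.2855°, so α ≈ 84.5711°.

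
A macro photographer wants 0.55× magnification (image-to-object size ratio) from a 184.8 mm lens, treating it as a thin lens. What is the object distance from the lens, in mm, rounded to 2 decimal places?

With m = dᵢ/dₒ and 1/f = 1/dₒ + 1/dᵢ, substituting dᵢ = m·dₒ gives 1/f = (1 + 1/m)/dₒ, hence dₒ = f·(1 + 1/m).
dₒ = 184.8 × (1 + 1/0.55) = 184.8 × 2.81818 ≈ 520.800 mm.

520.80 mm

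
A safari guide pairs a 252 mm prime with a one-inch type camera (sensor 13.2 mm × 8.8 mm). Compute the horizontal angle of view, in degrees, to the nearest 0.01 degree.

Angle of view α = 2·arctan(w/2f) with w = 13.2 mm and f = 252 mm.
w/2f = 0.02619; arctan(0.02619) ≈ 1.5003°, so α ≈ 3.0005°.

3.00°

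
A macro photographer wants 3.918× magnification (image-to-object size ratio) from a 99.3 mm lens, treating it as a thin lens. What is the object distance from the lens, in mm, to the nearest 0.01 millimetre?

With m = dᵢ/dₒ and 1/f = 1/dₒ + 1/dᵢ, substituting dᵢ = m·dₒ gives 1/f = (1 + 1/m)/dₒ, hence dₒ = f·(1 + 1/m).
dₒ = 99.3 × (1 + 1/3.918) = 99.3 × 1.25523 ≈ 124.645 mm.

124.64 mm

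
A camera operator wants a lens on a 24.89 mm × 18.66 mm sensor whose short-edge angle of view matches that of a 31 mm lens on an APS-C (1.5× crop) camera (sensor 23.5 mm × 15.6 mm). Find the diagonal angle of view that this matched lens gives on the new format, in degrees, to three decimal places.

45.512°

Equal short-edge AOV ⇒ f₂ = f₁ · 18.66/15.6 = 31 × 1.19615 ≈ 37.0808 mm.
Sensor diagonal = √(24.89² + 18.66²) = √967.7077 ≈ 31.1080 mm.
Diagonal AOV on the new format = 2·arctan(31.1080 / (2 × 37.0808)) = 2·arctan(0.41946) ≈ 45.5125°.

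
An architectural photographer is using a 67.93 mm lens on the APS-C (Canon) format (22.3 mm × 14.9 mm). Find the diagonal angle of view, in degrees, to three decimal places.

Sensor diagonal = √(22.3² + 14.9²) = √719.3000 ≈ 26.8198 mm.
Angle of view α = 2·arctan(d/2f) with d = 26.8198 mm and f = 67.93 mm.
d/2f = 0.19741; arctan(0.19741) ≈ 11.1670°, so α ≈ 22.3341°.

22.334°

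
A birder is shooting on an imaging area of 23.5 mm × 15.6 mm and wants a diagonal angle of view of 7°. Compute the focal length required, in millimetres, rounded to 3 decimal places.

Sensor diagonal = √(23.5² + 15.6²) = √795.6100 ≈ 28.2066 mm.
From α = 2·arctan(d/2f) we get f = d / (2·tan(α/2)).
With d = 28.2066 mm and α/2 = 3.5°, tan(α/2) ≈ 0.06116, so f ≈ 28.2066 / 0.12233 ≈ 230.5866 mm.

230.587 mm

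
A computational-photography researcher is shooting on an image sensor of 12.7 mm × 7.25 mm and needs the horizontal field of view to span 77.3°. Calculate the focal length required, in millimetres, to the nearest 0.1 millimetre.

7.9 mm

From α = 2·arctan(w/2f) we get f = w / (2·tan(α/2)).
With w = 12.7 mm and α/2 = 38.65°, tan(α/2) ≈ 0.79972, so f ≈ 12.7 / 1.59944 ≈ 7.9403 mm.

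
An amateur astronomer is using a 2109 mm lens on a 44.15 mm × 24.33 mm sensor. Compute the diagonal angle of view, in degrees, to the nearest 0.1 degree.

Sensor diagonal = √(44.15² + 24.33²) = √2541.1714 ≈ 50.4100 mm.
Angle of view α = 2·arctan(d/2f) with d = 50.4100 mm and f = 2109 mm.
d/2f = 0.01195; arctan(0.01195) ≈ 0.6847°, so α ≈ 1.3694°.

1.4°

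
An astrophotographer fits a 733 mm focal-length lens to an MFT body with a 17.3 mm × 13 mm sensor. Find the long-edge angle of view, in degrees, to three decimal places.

Angle of view α = 2·arctan(w/2f) with w = 17.3 mm and f = 733 mm.
w/2f = 0.01180; arctan(0.01180) ≈ 0.6761°, so α ≈ 1.3522°.

1.352°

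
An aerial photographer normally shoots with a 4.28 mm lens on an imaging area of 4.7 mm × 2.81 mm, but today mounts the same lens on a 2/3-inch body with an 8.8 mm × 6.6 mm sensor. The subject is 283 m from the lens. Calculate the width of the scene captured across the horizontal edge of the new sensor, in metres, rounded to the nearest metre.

The focal length stays 4.28 mm; the relevant sensor dimension is now w = 8.8 mm. Object distance dₒ = 283 m = 283000 mm.
Thin-lens field width W = w·(dₒ − f)/f = 8.8 × (283000 − 4.28)/4.28 ≈ 581860.359 mm = 581.86 m.

582 m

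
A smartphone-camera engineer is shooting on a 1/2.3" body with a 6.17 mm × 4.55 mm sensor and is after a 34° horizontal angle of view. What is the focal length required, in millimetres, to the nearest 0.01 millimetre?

From α = 2·arctan(w/2f) we get f = w / (2·tan(α/2)).
With w = 6.17 mm and α/2 = 17°, tan(α/2) ≈ 0.30573, so f ≈ 6.17 / 0.61146 ≈ 10.0906 mm.

10.09 mm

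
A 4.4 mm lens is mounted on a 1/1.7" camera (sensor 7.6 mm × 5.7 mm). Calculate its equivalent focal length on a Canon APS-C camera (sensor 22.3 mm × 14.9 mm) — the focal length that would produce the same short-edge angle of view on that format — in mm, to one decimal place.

11.5 mm

Equal angle of view means equal height/f ratio, so f₂ = f₁ · (height₂/height₁) = 4.4 × 14.9/5.7.
f₂ = 4.4 × 2.61404 ≈ 11.502 mm.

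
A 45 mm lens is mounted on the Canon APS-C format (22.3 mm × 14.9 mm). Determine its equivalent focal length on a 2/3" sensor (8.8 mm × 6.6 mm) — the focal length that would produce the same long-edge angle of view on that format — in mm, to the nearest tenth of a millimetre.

Equal angle of view means equal width/f ratio, so f₂ = f₁ · (width₂/width₁) = 45 × 8.8/22.3.
f₂ = 45 × 0.39462 ≈ 17.758 mm.

17.8 mm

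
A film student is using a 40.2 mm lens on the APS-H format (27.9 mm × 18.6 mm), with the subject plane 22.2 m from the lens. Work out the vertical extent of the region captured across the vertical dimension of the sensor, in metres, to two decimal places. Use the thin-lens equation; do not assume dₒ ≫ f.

10.25 m

dₒ: 22.2 m = 22200 mm.
Similar triangles through the lens centre give W/dₒ = h/dᵢ; with 1/f = 1/dₒ + 1/dᵢ this gives W = h·(dₒ − f)/f.
W = 18.6 mm × (22200 − 40.2) / 40.2 = 18.6 × 551.2388 ≈ 10253.042 mm = 10.253 m.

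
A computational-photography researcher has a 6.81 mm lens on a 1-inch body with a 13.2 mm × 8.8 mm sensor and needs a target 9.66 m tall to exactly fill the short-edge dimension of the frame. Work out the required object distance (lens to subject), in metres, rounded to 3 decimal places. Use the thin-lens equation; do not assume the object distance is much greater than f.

W: 9.66 m = 9660 mm.
Magnification m = h/W = dᵢ/dₒ; combined with 1/f = 1/dₒ + 1/dᵢ this gives dₒ = f·(1 + W/h).
dₒ = 6.81 mm × (1 + 9660/8.8) = 6.81 × 1098.7273 ≈ 7482.333 mm = 7.48233 m.

7.482 m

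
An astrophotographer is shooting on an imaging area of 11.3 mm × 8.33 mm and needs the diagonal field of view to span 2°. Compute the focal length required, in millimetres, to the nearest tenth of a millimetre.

402.1 mm

Sensor diagonal = √(11.3² + 8.33²) = √197.0789 ≈ 14.0385 mm.
From α = 2·arctan(d/2f) we get f = d / (2·tan(α/2)).
With d = 14.0385 mm and α/2 = 1°, tan(α/2) ≈ 0.01746, so f ≈ 14.0385 / 0.03491 ≈ 402.1320 mm.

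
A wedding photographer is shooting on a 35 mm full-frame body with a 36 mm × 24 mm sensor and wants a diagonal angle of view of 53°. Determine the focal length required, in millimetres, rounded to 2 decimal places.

43.39 mm

Sensor diagonal = √(36² + 24²) = √1872.0000 ≈ 43.2666 mm.
From α = 2·arctan(d/2f) we get f = d / (2·tan(α/2)).
With d = 43.2666 mm and α/2 = 26.5°, tan(α/2) ≈ 0.49858, so f ≈ 43.2666 / 0.99716 ≈ 43.3897 mm.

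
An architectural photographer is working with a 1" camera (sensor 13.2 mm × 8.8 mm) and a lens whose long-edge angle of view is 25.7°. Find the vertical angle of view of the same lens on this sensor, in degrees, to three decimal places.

17.294°

From the long-edge AOV: f = 13.2 / (2·tan(12.85°)) = 13.2 / 0.45622 ≈ 28.9331 mm.
Vertical AOV = 2·arctan(8.8 / (2 × 28.9331)) = 2·arctan(0.15207) ≈ 17.2940°.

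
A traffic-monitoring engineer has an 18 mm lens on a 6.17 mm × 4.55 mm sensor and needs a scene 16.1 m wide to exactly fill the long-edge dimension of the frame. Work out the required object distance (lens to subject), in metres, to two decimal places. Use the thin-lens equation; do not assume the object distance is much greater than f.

46.99 m

W: 16.1 m = 16100 mm.
Magnification m = w/W = dᵢ/dₒ; combined with 1/f = 1/dₒ + 1/dᵢ this gives dₒ = f·(1 + W/w).
dₒ = 18 mm × (1 + 16100/6.17) = 18 × 2610.4003 ≈ 46987.206 mm = 46.9872 m.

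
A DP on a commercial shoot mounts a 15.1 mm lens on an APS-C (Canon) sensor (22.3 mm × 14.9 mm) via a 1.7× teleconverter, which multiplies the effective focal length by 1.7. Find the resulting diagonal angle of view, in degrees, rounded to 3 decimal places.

Effective focal length f = 15.1 × 1.7 = 25.67 mm.
Sensor diagonal = √(22.3² + 14.9²) = √719.3000 ≈ 26.8198 mm.
α = 2·arctan(26.820 / (2 × 25.67)) = 2·arctan(0.52240) ≈ 55.1647°.

55.165°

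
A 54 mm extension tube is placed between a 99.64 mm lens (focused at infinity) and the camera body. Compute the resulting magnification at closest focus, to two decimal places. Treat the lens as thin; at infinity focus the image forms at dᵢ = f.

0.54×

The tube moves the image plane from f to f + e, so dᵢ = 99.64 + 54 = 153.64 mm. Focus is achieved when 1/f = 1/dₒ + 1/dᵢ, giving dₒ = 1/(1/f − 1/(f+e)).
Magnification m = dᵢ/dₒ = (f+e)·(1/f − 1/(f+e)) = e/f = 54/99.64 ≈ 0.5420.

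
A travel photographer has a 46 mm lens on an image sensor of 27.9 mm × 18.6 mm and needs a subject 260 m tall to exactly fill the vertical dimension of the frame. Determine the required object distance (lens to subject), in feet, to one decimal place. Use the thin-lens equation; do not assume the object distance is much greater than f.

W: 260 m = 260000 mm.
Magnification m = h/W = dᵢ/dₒ; combined with 1/f = 1/dₒ + 1/dᵢ this gives dₒ = f·(1 + W/h).
dₒ = 46 mm × (1 + 260000/18.6) = 46 × 13979.4946 ≈ 643056.753 mm = 643056.753/304.8 ft = 2109.77 ft.

2109.8 ft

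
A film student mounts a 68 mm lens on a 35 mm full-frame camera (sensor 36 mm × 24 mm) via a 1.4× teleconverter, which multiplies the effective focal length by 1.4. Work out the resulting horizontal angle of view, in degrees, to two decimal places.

Effective focal length f = 68 × 1.4 = 95.2 mm.
α = 2·arctan(36 / (2 × 95.2)) = 2·arctan(0.18908) ≈ 21.4137°.

21.41°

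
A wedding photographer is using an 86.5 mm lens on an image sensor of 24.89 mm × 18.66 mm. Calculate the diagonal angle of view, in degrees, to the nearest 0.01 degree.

20.39°

Sensor diagonal = √(24.89² + 18.66²) = √967.7077 ≈ 31.1080 mm.
Angle of view α = 2·arctan(d/2f) with d = 31.1080 mm and f = 86.5 mm.
d/2f = 0.17982; arctan(0.17982) ≈ 10.1937°, so α ≈ 20.3874°.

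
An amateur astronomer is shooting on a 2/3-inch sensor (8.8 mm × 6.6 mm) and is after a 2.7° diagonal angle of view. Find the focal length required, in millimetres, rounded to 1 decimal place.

233.4 mm

Sensor diagonal = √(8.8² + 6.6²) = √121.0000 ≈ 11.0000 mm.
From α = 2·arctan(d/2f) we get f = d / (2·tan(α/2)).
With d = 11.0000 mm and α/2 = 1.35°, tan(α/2) ≈ 0.02357, so f ≈ 11.0000 / 0.04713 ≈ 233.3841 mm.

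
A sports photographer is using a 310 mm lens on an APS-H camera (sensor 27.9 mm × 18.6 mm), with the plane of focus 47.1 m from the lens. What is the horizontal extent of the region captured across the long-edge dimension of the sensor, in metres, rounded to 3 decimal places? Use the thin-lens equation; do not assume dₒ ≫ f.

4.211 m

dₒ: 47.1 m = 47100 mm.
Similar triangles through the lens centre give W/dₒ = w/dᵢ; with 1/f = 1/dₒ + 1/dᵢ this gives W = w·(dₒ − f)/f.
W = 27.9 mm × (47100 − 310) / 310 = 27.9 × 150.9355 ≈ 4211.100 mm = 4.2111 m.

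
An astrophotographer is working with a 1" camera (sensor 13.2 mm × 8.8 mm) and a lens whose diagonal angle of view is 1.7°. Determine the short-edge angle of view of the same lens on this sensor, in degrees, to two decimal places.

0.94°

Sensor diagonal = √(13.2² + 8.8²) = √251.6800 ≈ 15.8644 mm.
From the diagonal AOV: f = 15.8644 / (2·tan(0.85°)) = 15.8644 / 0.02967 ≈ 534.6459 mm.
Short-edge AOV = 2·arctan(8.8 / (2 × 534.6459)) = 2·arctan(0.00823) ≈ 0.9430°.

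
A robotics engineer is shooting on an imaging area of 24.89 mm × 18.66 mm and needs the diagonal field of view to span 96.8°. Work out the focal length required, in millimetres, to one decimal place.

13.8 mm

Sensor diagonal = √(24.89² + 18.66²) = √967.7077 ≈ 31.1080 mm.
From α = 2·arctan(d/2f) we get f = d / (2·tan(α/2)).
With d = 31.1080 mm and α/2 = 48.4°, tan(α/2) ≈ 1.12633, so f ≈ 31.1080 / 2.25265 ≈ 13.8095 mm.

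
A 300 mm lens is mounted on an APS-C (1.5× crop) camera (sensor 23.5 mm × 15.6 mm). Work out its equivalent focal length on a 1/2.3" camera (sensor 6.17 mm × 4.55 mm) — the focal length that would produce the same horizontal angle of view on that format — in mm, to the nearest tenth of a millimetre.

78.8 mm

Equal angle of view means equal width/f ratio, so f₂ = f₁ · (width₂/width₁) = 300 × 6.17/23.5.
f₂ = 300 × 0.26255 ≈ 78.766 mm.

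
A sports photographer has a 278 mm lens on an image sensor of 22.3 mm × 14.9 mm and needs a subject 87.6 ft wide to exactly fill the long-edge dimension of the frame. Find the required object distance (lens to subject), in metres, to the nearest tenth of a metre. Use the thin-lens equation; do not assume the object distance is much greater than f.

W: 87.6 ft × 304.8 mm/ft = 26700.48 mm.
Magnification m = w/W = dᵢ/dₒ; combined with 1/f = 1/dₒ + 1/dᵢ this gives dₒ = f·(1 + W/w).
dₒ = 278 mm × (1 + 26700.5/22.3) = 278 × 1198.3309 ≈ 333135.991 mm = 333.136 m.

333.1 m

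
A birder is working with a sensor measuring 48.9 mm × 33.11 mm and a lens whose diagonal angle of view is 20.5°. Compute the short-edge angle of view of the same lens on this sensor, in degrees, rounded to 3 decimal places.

11.578°

Sensor diagonal = √(48.9² + 33.11²) = √3487.4821 ≈ 59.0549 mm.
From the diagonal AOV: f = 59.0549 / (2·tan(10.25°)) = 59.0549 / 0.36166 ≈ 163.2890 mm.
Short-edge AOV = 2·arctan(33.11 / (2 × 163.2890)) = 2·arctan(0.10138) ≈ 11.5783°.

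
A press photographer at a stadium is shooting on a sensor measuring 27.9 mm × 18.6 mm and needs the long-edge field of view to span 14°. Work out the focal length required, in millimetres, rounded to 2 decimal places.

113.61 mm

From α = 2·arctan(w/2f) we get f = w / (2·tan(α/2)).
With w = 27.9 mm and α/2 = 7°, tan(α/2) ≈ 0.12278, so f ≈ 27.9 / 0.24557 ≈ 113.6136 mm.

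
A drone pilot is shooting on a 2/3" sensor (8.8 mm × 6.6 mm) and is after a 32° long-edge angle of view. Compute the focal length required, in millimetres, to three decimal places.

15.345 mm

From α = 2·arctan(w/2f) we get f = w / (2·tan(α/2)).
With w = 8.8 mm and α/2 = 16°, tan(α/2) ≈ 0.28675, so f ≈ 8.8 / 0.57349 ≈ 15.3446 mm.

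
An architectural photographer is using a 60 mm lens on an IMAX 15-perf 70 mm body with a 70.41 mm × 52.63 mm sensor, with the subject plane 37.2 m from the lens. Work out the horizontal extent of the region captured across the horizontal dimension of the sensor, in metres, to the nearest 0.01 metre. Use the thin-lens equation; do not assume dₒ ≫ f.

dₒ: 37.2 m = 37200 mm.
Similar triangles through the lens centre give W/dₒ = w/dᵢ; with 1/f = 1/dₒ + 1/dᵢ this gives W = w·(dₒ − f)/f.
W = 70.41 mm × (37200 − 60) / 60 = 70.41 × 619.0000 ≈ 43583.790 mm = 43.5838 m.

43.58 m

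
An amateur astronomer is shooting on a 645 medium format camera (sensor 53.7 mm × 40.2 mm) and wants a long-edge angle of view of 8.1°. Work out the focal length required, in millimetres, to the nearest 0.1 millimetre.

From α = 2·arctan(w/2f) we get f = w / (2·tan(α/2)).
With w = 53.7 mm and α/2 = 4.05°, tan(α/2) ≈ 0.07080, so f ≈ 53.7 / 0.14161 ≈ 379.2169 mm.

379.2 mm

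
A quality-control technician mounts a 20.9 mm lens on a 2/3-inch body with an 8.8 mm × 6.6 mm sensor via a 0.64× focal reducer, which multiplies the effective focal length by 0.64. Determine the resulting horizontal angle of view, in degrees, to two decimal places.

Effective focal length f = 20.9 × 0.64 = 13.376 mm.
α = 2·arctan(8.8 / (2 × 13.376)) = 2·arctan(0.32895) ≈ 36.4170°.

36.42°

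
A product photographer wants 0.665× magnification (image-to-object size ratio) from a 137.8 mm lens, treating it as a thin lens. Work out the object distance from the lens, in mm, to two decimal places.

345.02 mm

With m = dᵢ/dₒ and 1/f = 1/dₒ + 1/dᵢ, substituting dᵢ = m·dₒ gives 1/f = (1 + 1/m)/dₒ, hence dₒ = f·(1 + 1/m).
dₒ = 137.8 × (1 + 1/0.665) = 137.8 × 2.50376 ≈ 345.018 mm.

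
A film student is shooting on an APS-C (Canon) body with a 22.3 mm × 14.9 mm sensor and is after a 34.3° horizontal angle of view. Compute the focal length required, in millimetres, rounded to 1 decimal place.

36.1 mm

From α = 2·arctan(w/2f) we get f = w / (2·tan(α/2)).
With w = 22.3 mm and α/2 = 17.15°, tan(α/2) ≈ 0.30860, so f ≈ 22.3 / 0.61719 ≈ 36.1314 mm.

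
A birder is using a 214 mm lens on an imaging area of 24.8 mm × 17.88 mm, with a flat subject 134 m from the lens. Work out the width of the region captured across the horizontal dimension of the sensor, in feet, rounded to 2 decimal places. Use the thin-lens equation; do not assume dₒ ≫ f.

50.87 ft

dₒ: 134 m = 134000 mm.
Similar triangles through the lens centre give W/dₒ = w/dᵢ; with 1/f = 1/dₒ + 1/dᵢ this gives W = w·(dₒ − f)/f.
W = 24.8 mm × (134000 − 214) / 214 = 24.8 × 625.1682 ≈ 15504.172 mm = 15504.172/304.8 ft = 50.8667 ft.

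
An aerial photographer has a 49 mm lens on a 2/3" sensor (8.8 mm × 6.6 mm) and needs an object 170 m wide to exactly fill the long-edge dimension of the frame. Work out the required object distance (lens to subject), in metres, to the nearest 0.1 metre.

946.6 m

W: 170 m = 170000 mm.
Magnification m = w/W = dᵢ/dₒ; combined with 1/f = 1/dₒ + 1/dᵢ this gives dₒ = f·(1 + W/w).
dₒ = 49 mm × (1 + 170000/8.8) = 49 × 19319.1818 ≈ 946639.909 mm = 946.64 m.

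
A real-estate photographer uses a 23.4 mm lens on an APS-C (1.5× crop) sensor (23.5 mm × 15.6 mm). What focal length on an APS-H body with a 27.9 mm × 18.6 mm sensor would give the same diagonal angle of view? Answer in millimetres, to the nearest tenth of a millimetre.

Sensor diagonal = √(23.5² + 15.6²) = √795.6100 ≈ 28.2066 mm.
Sensor diagonal = √(27.9² + 18.6²) = √1124.3700 ≈ 33.5316 mm.
Equal angle of view means equal diagonal/f ratio, so f₂ = f₁ · (diagonal₂/diagonal₁) = 23.4 × 33.5316/28.2066.
f₂ = 23.4 × 1.18879 ≈ 27.818 mm.

27.8 mm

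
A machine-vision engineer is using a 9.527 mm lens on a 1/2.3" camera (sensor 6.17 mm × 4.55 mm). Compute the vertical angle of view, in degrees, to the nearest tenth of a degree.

26.9°

Angle of view α = 2·arctan(h/2f) with h = 4.55 mm and f = 9.527 mm.
h/2f = 0.23880; arctan(0.23880) ≈ 13.4304°, so α ≈ 26.8609°.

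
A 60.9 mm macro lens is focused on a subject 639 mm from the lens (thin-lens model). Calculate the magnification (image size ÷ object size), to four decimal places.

0.1053×

Thin lens: 1/f = 1/dₒ + 1/dᵢ → 1/dᵢ = 1/60.9 − 1/639 = 0.0148554 mm⁻¹, so dᵢ ≈ 67.3155 mm.
Magnification m = dᵢ/dₒ = 67.3155/639 ≈ 0.10535.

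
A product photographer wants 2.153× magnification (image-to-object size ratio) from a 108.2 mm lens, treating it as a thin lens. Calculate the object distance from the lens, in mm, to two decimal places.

With m = dᵢ/dₒ and 1/f = 1/dₒ + 1/dᵢ, substituting dᵢ = m·dₒ gives 1/f = (1 + 1/m)/dₒ, hence dₒ = f·(1 + 1/m).
dₒ = 108.2 × (1 + 1/2.153) = 108.2 × 1.46447 ≈ 158.455 mm.

158.46 mm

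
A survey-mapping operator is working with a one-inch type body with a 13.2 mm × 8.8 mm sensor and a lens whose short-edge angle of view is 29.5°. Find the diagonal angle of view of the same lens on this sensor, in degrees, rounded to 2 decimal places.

From the short-edge AOV: f = 8.8 / (2·tan(14.75°)) = 8.8 / 0.52656 ≈ 16.7124 mm.
Sensor diagonal = √(13.2² + 8.8²) = √251.6800 ≈ 15.8644 mm.
Diagonal AOV = 2·arctan(15.8644 / (2 × 16.7124)) = 2·arctan(0.47463) ≈ 50.7810°.

50.78°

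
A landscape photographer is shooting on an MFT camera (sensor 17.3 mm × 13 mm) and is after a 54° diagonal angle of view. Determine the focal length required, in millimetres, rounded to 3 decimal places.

Sensor diagonal = √(17.3² + 13²) = √468.2900 ≈ 21.6400 mm.
From α = 2·arctan(d/2f) we get f = d / (2·tan(α/2)).
With d = 21.6400 mm and α/2 = 27°, tan(α/2) ≈ 0.50953, so f ≈ 21.6400 / 1.01905 ≈ 21.2355 mm.

21.235 mm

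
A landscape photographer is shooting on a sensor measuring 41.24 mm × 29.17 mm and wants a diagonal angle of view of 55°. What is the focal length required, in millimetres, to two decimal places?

Sensor diagonal = √(41.24² + 29.17²) = √2551.6265 ≈ 50.5136 mm.
From α = 2·arctan(d/2f) we get f = d / (2·tan(α/2)).
With d = 50.5136 mm and α/2 = 27.5°, tan(α/2) ≈ 0.52057, so f ≈ 50.5136 / 1.04113 ≈ 48.5179 mm.

48.52 mm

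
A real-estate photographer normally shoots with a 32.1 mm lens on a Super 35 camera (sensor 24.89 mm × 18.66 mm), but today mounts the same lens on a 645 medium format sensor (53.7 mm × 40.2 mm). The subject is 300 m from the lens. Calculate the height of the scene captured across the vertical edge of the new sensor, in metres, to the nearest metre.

376 m

The focal length stays 32.1 mm; the relevant sensor dimension is now h = 40.2 mm. Object distance dₒ = 300 m = 300000 mm.
Thin-lens field height W = h·(dₒ − f)/f = 40.2 × (300000 − 32.1)/32.1 ≈ 375660.735 mm = 375.661 m.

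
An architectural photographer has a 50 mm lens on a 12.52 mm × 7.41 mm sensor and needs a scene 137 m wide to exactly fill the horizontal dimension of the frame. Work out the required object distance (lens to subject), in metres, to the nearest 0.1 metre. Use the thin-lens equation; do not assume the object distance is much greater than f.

547.2 m

W: 137 m = 137000 mm.
Magnification m = w/W = dᵢ/dₒ; combined with 1/f = 1/dₒ + 1/dᵢ this gives dₒ = f·(1 + W/w).
dₒ = 50 mm × (1 + 137000/12.52) = 50 × 10943.4920 ≈ 547174.601 mm = 547.175 m.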